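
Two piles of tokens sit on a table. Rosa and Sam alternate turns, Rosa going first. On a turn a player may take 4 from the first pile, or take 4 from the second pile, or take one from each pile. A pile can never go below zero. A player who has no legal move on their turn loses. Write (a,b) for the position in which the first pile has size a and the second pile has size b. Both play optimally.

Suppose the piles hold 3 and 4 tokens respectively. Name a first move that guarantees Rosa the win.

Move to (3,0).

Build the W/L table. Terminal = L. A non-terminal position is W if it has a move to some L; otherwise it is L.
No move ever increases a pile, so every position that can arise here has a ≤ 3 and b ≤ 4; it is enough to label the cells with 0 ≤ a ≤ 3 and 0 ≤ b ≤ 4.
Every move lowers a or b (never raises either), so fill the grid row by row in increasing a, and left to right within a row: each cell's successors are then already labelled.
      b=0  b=1  b=2  b=3  b=4
a=0:    L    L    L    L    W
a=1:    L    W    W    W    W
a=2:    L    W    L    L    W
a=3:    L    W    L    W    W
Cells with no legal move (terminal, hence L): (0,0), (0,1), (0,2), (0,3), (1,0), (2,0), (3,0).
The remaining L cells, each justified by listing all of its moves:
(2,2): only reaches (1,1)(W), which is W → L
(2,3): only reaches (1,2)(W), which is W → L
(3,2): only reaches (2,1)(W), which is W → L
Every other cell has at least one move into one of the L cells above, so it is W.
From (3,4), the L positions reachable in one move are: (3,0), (2,3). Any move reaching one of these is winning.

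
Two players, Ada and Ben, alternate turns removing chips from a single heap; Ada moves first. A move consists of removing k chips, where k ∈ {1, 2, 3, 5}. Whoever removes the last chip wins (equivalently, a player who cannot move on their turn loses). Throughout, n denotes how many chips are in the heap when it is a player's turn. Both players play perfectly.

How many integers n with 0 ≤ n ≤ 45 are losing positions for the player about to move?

12

Label each position W (a win for the player to move) or L (a loss). A position with no legal move is L; any other position is W exactly when some move reaches an L, and L when every move reaches a W.
n=0: no move → L
n=1: →0(L), so W
n=2: →0(L), so W
n=3: →0(L), so W
n=4: →3(W), 2(W), 1(W) — all W, so L
n=5: →4(L), so W
n=6: →4(L), so W
n=7: →4(L), so W
n=8: →7(W), 6(W), 5(W), 3(W) — all W, so L
n=9: →8(L), so W
n=10: →8(L), so W
n=11: →8(L), so W
n=12: →11(W), 10(W), 9(W), 7(W) — all W, so L
n=13: →12(L), so W
n=14: →12(L), so W
n=15: →12(L), so W
n=16: →15(W), 14(W), 13(W), 11(W) — all W, so L
n=17: →16(L), so W
n=18: →16(L), so W
n=19: →16(L), so W
n=20: →19(W), 18(W), 17(W), 15(W) — all W, so L
n=21: →20(L), so W
n=22: →20(L), so W
n=23: →20(L), so W
n=24: →23(W), 22(W), 21(W), 19(W) — all W, so L
n=25: →24(L), so W
n=26: →24(L), so W
n=27: →24(L), so W
n=28: →27(W), 26(W), 25(W), 23(W) — all W, so L
n=29: →28(L), so W
n=30: →28(L), so W
n=31: →28(L), so W
n=32: →31(W), 30(W), 29(W), 27(W) — all W, so L
n=33: →32(L), so W
n=34: →32(L), so W
n=35: →32(L), so W
n=36: →35(W), 34(W), 33(W), 31(W) — all W, so L
n=37: →36(L), so W
n=38: →36(L), so W
n=39: →36(L), so W
n=40: →39(W), 38(W), 37(W), 35(W) — all W, so L
n=41: →40(L), so W
n=42: →40(L), so W
n=43: →40(L), so W
n=44: →43(W), 42(W), 41(W), 39(W) — all W, so L
n=45: →44(L), so W
L entries with 0 ≤ n ≤ 45: n = 0, 4, 8, 12, 16, 20, 24, 28, 32, 36, 40, 44; that makes 12.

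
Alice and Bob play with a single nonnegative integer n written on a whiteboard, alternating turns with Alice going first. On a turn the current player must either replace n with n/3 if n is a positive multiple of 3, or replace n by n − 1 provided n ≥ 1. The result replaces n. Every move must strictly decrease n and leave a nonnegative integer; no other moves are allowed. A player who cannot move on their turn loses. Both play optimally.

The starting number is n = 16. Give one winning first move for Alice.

Label each position W (a win for the player to move) or L (a loss). A position with no legal move is L; any other position is W exactly when some move reaches an L, and L when every move reaches a W.
n=0: no move → L
n=1: reaches L-position 0 → W
n=2: only reaches 1(W), which is W → L
n=3: reaches L-position 2 → W
n=4: only reaches 3(W), which is W → L
n=5: reaches L-position 4 → W
n=6: reaches L-position 2 → W
n=7: only reaches 6(W), which is W → L
n=8: reaches L-position 7 → W
n=9: only reaches 3(W), 8(W), all W → L
n=10: reaches L-position 9 → W
n=11: only reaches 10(W), which is W → L
n=12: reaches L-position 4 → W
n=13: only reaches 12(W), which is W → L
n=14: reaches L-position 13 → W
n=15: only reaches 5(W), 14(W), all W → L
n=16: reaches L-position 15 → W
From 16, the L positions reachable in one move are: 15.

Move to 15.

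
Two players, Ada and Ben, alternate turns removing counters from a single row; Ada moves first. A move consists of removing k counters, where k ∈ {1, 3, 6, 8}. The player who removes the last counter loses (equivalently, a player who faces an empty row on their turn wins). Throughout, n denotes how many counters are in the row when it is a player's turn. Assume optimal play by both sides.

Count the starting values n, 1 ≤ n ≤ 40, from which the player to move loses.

Use the standard recursion: the mover wins at a terminal position; elsewhere, the mover wins exactly when some move hands the opponent an L position.
n=0: no move; the opponent has just taken the last counter and therefore loses → W
n=1: only reaches 0(W), which is W → L
n=2: reaches L-position 1 → W
n=3: only reaches 2(W), 0(W), all W → L
n=4: reaches L-position 3 → W
n=5: only reaches 4(W), 2(W), all W → L
n=6: reaches L-position 5 → W
n=7: reaches L-position 1 → W
n=8: reaches L-position 5 → W
n=9: reaches L-position 3 → W
n=10: only reaches 9(W), 7(W), 4(W), 2(W), all W → L
n=11: reaches L-position 10 → W
n=12: only reaches 11(W), 9(W), 6(W), 4(W), all W → L
n=13: reaches L-position 12 → W
n=14: only reaches 13(W), 11(W), 8(W), 6(W), all W → L
n=15: reaches L-position 14 → W
n=16: reaches L-position 10 → W
n=17: reaches L-position 14 → W
n=18: reaches L-position 12 → W
n=19: only reaches 18(W), 16(W), 13(W), 11(W), all W → L
n=20: reaches L-position 19 → W
n=21: only reaches 20(W), 18(W), 15(W), 13(W), all W → L
n=22: reaches L-position 21 → W
n=23: only reaches 22(W), 20(W), 17(W), 15(W), all W → L
n=24: reaches L-position 23 → W
n=25: reaches L-position 19 → W
n=26: reaches L-position 23 → W
n=27: reaches L-position 21 → W
n=28: only reaches 27(W), 25(W), 22(W), 20(W), all W → L
n=29: reaches L-position 28 → W
n=30: only reaches 29(W), 27(W), 24(W), 22(W), all W → L
n=31: reaches L-position 30 → W
n=32: only reaches 31(W), 29(W), 26(W), 24(W), all W → L
n=33: reaches L-position 32 → W
n=34: reaches L-position 28 → W
n=35: reaches L-position 32 → W
n=36: reaches L-position 30 → W
n=37: only reaches 36(W), 34(W), 31(W), 29(W), all W → L
n=38: reaches L-position 37 → W
n=39: only reaches 38(W), 36(W), 33(W), 31(W), all W → L
n=40: reaches L-position 39 → W
L entries with 1 ≤ n ≤ 40 (the range starts at n=1): n = 1, 3, 5, 10, 12, 14, 19, 21, 23, 28, 30, 32, 37, 39; that makes 14.

14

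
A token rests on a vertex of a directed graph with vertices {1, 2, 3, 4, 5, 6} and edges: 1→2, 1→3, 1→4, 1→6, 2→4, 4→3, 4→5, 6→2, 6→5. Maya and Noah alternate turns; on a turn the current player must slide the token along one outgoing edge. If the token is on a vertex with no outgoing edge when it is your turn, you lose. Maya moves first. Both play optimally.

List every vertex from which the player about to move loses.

2, 3, 5

Label each position W (a win for the player to move) or L (a loss). A position with no legal move is L; any other position is W exactly when some move reaches an L, and L when every move reaches a W.
Every edge goes from a vertex to one that appears earlier in the order 3, 5, 4, 2, 6, 1, so processing vertices in that order labels each vertex after all of its successors.
3: no outgoing edge → L
5: no outgoing edge → L
4: W (go to 5, an L position)
2: L (sole option 4(W) is W)
6: W (go to 2, an L position)
1: W (go to 2, an L position)
Reading off the rows marked L gives the requested list; there are 3 such vertices.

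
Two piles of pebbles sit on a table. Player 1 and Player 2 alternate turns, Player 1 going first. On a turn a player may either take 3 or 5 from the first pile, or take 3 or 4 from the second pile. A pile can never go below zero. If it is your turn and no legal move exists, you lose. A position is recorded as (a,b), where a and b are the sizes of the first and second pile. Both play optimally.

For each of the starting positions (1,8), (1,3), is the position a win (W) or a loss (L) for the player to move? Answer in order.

(1,8): L, (1,3): W

Use the standard recursion: the mover loses at a terminal position; elsewhere, the mover wins exactly when some move hands the opponent an L position.
No move ever increases a pile, so every position that can arise here has a ≤ 1 and b ≤ 8; it is enough to label the cells with 0 ≤ a ≤ 1 and 0 ≤ b ≤ 8.
Every move lowers a or b (never raises either), so fill the grid row by row in increasing a, and left to right within a row: each cell's successors are then already labelled.
      b=0  b=1  b=2  b=3  b=4  b=5  b=6  b=7  b=8
a=0:    L    L    L    W    W    W    W    L    L
a=1:    L    L    L    W    W    W    W    L    L
Cells with no legal move (terminal, hence L): (0,0), (0,1), (0,2), (1,0), (1,1), (1,2).
The remaining L cells, each justified by listing all of its moves:
(0,7): moves to (0,4)(W), (0,3)(W); every one is W ⇒ L
(0,8): moves to (0,5)(W), (0,4)(W); every one is W ⇒ L
(1,7): moves to (1,4)(W), (1,3)(W); every one is W ⇒ L
(1,8): moves to (1,5)(W), (1,4)(W); every one is W ⇒ L
Every other cell has at least one move into one of the L cells above, so it is W.
(1,8): one of the L cells justified above, so L
(1,3): the move to (1,0) reaches an L cell, so W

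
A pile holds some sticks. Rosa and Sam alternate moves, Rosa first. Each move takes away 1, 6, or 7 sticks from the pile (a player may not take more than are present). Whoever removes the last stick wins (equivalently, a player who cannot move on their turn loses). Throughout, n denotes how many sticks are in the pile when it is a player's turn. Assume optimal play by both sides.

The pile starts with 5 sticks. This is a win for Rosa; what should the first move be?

Remove 1, leaving 4.

Work bottom-up. With no move the player to move loses. Otherwise the position is W if at least one move leads to an L position for the opponent, and L if every move leads to a W.
n=0: no move → L
n=1: reaches L-position 0 → W
n=2: only reaches 1(W), which is W → L
n=3: reaches L-position 2 → W
n=4: only reaches 3(W), which is W → L
n=5: reaches L-position 4 → W
From 5, the L positions reachable in one move are: 4.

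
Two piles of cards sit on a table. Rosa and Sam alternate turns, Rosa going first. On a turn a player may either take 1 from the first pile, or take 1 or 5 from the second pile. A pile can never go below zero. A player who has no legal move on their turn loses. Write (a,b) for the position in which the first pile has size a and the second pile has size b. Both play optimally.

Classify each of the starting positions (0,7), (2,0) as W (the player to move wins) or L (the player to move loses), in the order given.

Positions with no move are L. A position that does have a move is losing for the player to move precisely when every available move leads to a winning position for the opponent. Fill in the labels:
No move ever increases a pile, so every position that can arise here has a ≤ 2 and b ≤ 7; it is enough to label the cells with 0 ≤ a ≤ 2 and 0 ≤ b ≤ 7.
Every move lowers a or b (never raises either), so fill the grid row by row in increasing a, and left to right within a row: each cell's successors are then already labelled.
      b=0  b=1  b=2  b=3  b=4  b=5  b=6  b=7
a=0:    L    W    L    W    L    W    L    W
a=1:    W    L    W    L    W    L    W    L
a=2:    L    W    L    W    L    W    L    W
Cells with no legal move (terminal, hence L): (0,0).
The remaining L cells, each justified by listing all of its moves:
(0,2): the only move is to (0,1)(W), a W ⇒ L
(0,4): the only move is to (0,3)(W), a W ⇒ L
(0,6): moves to (0,5)(W), (0,1)(W); every one is W ⇒ L
(1,1): moves to (0,1)(W), (1,0)(W); every one is W ⇒ L
(1,3): moves to (0,3)(W), (1,2)(W); every one is W ⇒ L
(1,5): moves to (0,5)(W), (1,4)(W), (1,0)(W); every one is W ⇒ L
(1,7): moves to (0,7)(W), (1,6)(W), (1,2)(W); every one is W ⇒ L
(2,0): the only move is to (1,0)(W), a W ⇒ L
(2,2): moves to (1,2)(W), (2,1)(W); every one is W ⇒ L
(2,4): moves to (1,4)(W), (2,3)(W); every one is W ⇒ L
(2,6): moves to (1,6)(W), (2,5)(W), (2,1)(W); every one is W ⇒ L
Every other cell has at least one move into one of the L cells above, so it is W.
(0,7): the move to (0,6) reaches an L cell, so W
(2,0): one of the L cells justified above, so L

(0,7): W, (2,0): L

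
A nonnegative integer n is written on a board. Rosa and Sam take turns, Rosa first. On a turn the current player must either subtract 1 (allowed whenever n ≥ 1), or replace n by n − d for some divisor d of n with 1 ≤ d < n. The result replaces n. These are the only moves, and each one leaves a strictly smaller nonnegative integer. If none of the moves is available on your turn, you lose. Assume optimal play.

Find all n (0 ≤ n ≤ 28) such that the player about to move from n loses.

0, 2, 5, 7, 9, 11, 13, 15, 17, 19, 21, 23, 25, 27

Compute win/loss labels from the base case upward. A position with no move is L. Any other position is W if it can reach an L in one move, else L.
n=0: no move → L
n=1: reaches L-position 0 → W
n=2: only reaches 1(W), which is W → L
n=3: reaches L-position 2 → W
n=4: reaches L-position 2 → W
n=5: only reaches 4(W), which is W → L
n=6: reaches L-position 5 → W
n=7: only reaches 6(W), which is W → L
n=8: reaches L-position 7 → W
n=9: only reaches 6(W), 8(W), all W → L
n=10: reaches L-position 5 → W
n=11: only reaches 10(W), which is W → L
n=12: reaches L-position 9 → W
n=13: only reaches 12(W), which is W → L
n=14: reaches L-position 7 → W
n=15: only reaches 10(W), 12(W), 14(W), all W → L
n=16: reaches L-position 15 → W
n=17: only reaches 16(W), which is W → L
n=18: reaches L-position 9 → W
n=19: only reaches 18(W), which is W → L
n=20: reaches L-position 15 → W
n=21: only reaches 14(W), 18(W), 20(W), all W → L
n=22: reaches L-position 11 → W
n=23: only reaches 22(W), which is W → L
n=24: reaches L-position 21 → W
n=25: only reaches 20(W), 24(W), all W → L
n=26: reaches L-position 13 → W
n=27: only reaches 18(W), 24(W), 26(W), all W → L
n=28: reaches L-position 21 → W
The losing starting values of n are exactly the entries labelled L in this table (14 of them).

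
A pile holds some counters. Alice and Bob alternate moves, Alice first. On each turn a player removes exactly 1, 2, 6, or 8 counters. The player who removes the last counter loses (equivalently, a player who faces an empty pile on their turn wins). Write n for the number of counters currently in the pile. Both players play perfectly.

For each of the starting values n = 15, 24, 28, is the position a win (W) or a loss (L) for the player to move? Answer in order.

15: L, 24: W, 28: W

Work bottom-up. With no move the player to move wins. Otherwise the position is W if at least one move leads to an L position for the opponent, and L if every move leads to a W.
n=0: no move; the opponent has just taken the last counter and therefore loses → W
n=1: only reaches 0(W), which is W → L
n=2: reaches L-position 1 → W
n=3: reaches L-position 1 → W
n=4: only reaches 3(W), 2(W), all W → L
n=5: reaches L-position 4 → W
n=6: reaches L-position 4 → W
n=7: reaches L-position 1 → W
n=8: only reaches 7(W), 6(W), 2(W), 0(W), all W → L
n=9: reaches L-position 8 → W
n=10: reaches L-position 8 → W
n=11: only reaches 10(W), 9(W), 5(W), 3(W), all W → L
n=12: reaches L-position 11 → W
n=13: reaches L-position 11 → W
n=14: reaches L-position 8 → W
n=15: only reaches 14(W), 13(W), 9(W), 7(W), all W → L
n=16: reaches L-position 15 → W
n=17: reaches L-position 15 → W
n=18: only reaches 17(W), 16(W), 12(W), 10(W), all W → L
n=19: reaches L-position 18 → W
n=20: reaches L-position 18 → W
n=21: reaches L-position 15 → W
n=22: only reaches 21(W), 20(W), 16(W), 14(W), all W → L
n=23: reaches L-position 22 → W
n=24: reaches L-position 22 → W
n=25: only reaches 24(W), 23(W), 19(W), 17(W), all W → L
n=26: reaches L-position 25 → W
n=27: reaches L-position 25 → W
n=28: reaches L-position 22 → W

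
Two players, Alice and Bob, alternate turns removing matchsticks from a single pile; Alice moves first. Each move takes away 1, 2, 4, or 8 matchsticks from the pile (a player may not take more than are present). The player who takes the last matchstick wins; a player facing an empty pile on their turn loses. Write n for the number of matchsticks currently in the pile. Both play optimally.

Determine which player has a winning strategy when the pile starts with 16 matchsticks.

Alice wins.

Positions with no move are L. A position that does have a move is losing for the player to move precisely when every available move leads to a winning position for the opponent. Fill in the labels:
n=0: no move → L
n=1: →0(L), so W
n=2: →0(L), so W
n=3: →2(W), 1(W) — all W, so L
n=4: →3(L), so W
n=5: →3(L), so W
n=6: →5(W), 4(W), 2(W) — all W, so L
n=7: →6(L), so W
n=8: →6(L), so W
n=9: →8(W), 7(W), 5(W), 1(W) — all W, so L
n=10: →9(L), so W
n=11: →9(L), so W
n=12: →11(W), 10(W), 8(W), 4(W) — all W, so L
n=13: →12(L), so W
n=14: →12(L), so W
n=15: →14(W), 13(W), 11(W), 7(W) — all W, so L
n=16: →15(L), so W
From 16 Alice can remove 1, leaving 15, reaching an L position.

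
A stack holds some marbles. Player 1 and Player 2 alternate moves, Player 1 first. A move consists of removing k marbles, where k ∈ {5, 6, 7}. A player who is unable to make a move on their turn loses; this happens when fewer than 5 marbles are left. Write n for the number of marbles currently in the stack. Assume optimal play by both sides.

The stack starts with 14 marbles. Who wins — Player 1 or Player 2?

Positions with no move are L. A position that does have a move is losing for the player to move precisely when every available move leads to a winning position for the opponent. Fill in the labels:
n=0: no move → L
n=1: no move → L
n=2: no move → L
n=3: no move → L
n=4: no move → L
n=5: →0(L), so W
n=6: →1(L), so W
n=7: →2(L), so W
n=8: →3(L), so W
n=9: →4(L), so W
n=10: →4(L), so W
n=11: →4(L), so W
n=12: →7(W), 6(W), 5(W) — all W, so L
n=13: →8(W), 7(W), 6(W) — all W, so L
n=14: →9(W), 8(W), 7(W) — all W, so L
The starting position 14 is L: whatever Player 1 does, the opponent receives a W position.

Player 2 wins.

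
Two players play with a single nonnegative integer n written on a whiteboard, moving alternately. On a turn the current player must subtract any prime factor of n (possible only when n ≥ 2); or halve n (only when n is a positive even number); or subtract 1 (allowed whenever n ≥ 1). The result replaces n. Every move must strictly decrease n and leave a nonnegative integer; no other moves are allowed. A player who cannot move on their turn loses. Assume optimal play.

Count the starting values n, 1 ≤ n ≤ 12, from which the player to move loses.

2

Positions with no move are L. A position that does have a move is losing for the player to move precisely when every available move leads to a winning position for the opponent. Fill in the labels:
n=0: no move → L
n=1: can move to 0, which is L ⇒ W
n=2: can move to 0, which is L ⇒ W
n=3: can move to 0, which is L ⇒ W
n=4: moves to 2(W), 3(W); every one is W ⇒ L
n=5: can move to 0, which is L ⇒ W
n=6: can move to 4, which is L ⇒ W
n=7: can move to 0, which is L ⇒ W
n=8: can move to 4, which is L ⇒ W
n=9: moves to 6(W), 8(W); every one is W ⇒ L
n=10: can move to 9, which is L ⇒ W
n=11: can move to 0, which is L ⇒ W
n=12: can move to 9, which is L ⇒ W
L entries with 1 ≤ n ≤ 12 (n=0 is outside the asked range and is not counted): n = 4, 9; that makes 2.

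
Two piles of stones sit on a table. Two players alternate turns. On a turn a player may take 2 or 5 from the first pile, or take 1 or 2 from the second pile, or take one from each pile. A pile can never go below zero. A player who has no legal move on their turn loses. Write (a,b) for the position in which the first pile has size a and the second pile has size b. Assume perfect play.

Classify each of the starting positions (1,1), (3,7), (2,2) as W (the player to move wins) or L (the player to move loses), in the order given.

Work bottom-up. With no move the player to move loses. Otherwise the position is W if at least one move leads to an L position for the opponent, and L if every move leads to a W.
No move ever increases a pile, so every position that can arise here has a ≤ 3 and b ≤ 7; it is enough to label the cells with 0 ≤ a ≤ 3 and 0 ≤ b ≤ 7.
Every move lowers a or b (never raises either), so fill the grid row by row in increasing a, and left to right within a row: each cell's successors are then already labelled.
      b=0  b=1  b=2  b=3  b=4  b=5  b=6  b=7
a=0:    L    W    W    L    W    W    L    W
a=1:    L    W    W    L    W    W    L    W
a=2:    W    W    L    W    W    L    W    W
a=3:    W    L    W    W    L    W    W    L
Cells with no legal move (terminal, hence L): (0,0), (1,0).
The remaining L cells, each justified by listing all of its moves:
(0,3): →(0,2)(W), (0,1)(W) — all W, so L
(0,6): →(0,5)(W), (0,4)(W) — all W, so L
(1,3): →(1,2)(W), (1,1)(W), (0,2)(W) — all W, so L
(1,6): →(1,5)(W), (1,4)(W), (0,5)(W) — all W, so L
(2,2): →(0,2)(W), (2,1)(W), (2,0)(W), (1,1)(W) — all W, so L
(2,5): →(0,5)(W), (2,4)(W), (2,3)(W), (1,4)(W) — all W, so L
(3,1): →(1,1)(W), (3,0)(W), (2,0)(W) — all W, so L
(3,4): →(1,4)(W), (3,3)(W), (3,2)(W), (2,3)(W) — all W, so L
(3,7): →(1,7)(W), (3,6)(W), (3,5)(W), (2,6)(W) — all W, so L
Every other cell has at least one move into one of the L cells above, so it is W.
(1,1): the move to (1,0) reaches an L cell, so W
(3,7): one of the L cells justified above, so L
(2,2): one of the L cells justified above, so L

(1,1): W, (3,7): L, (2,2): L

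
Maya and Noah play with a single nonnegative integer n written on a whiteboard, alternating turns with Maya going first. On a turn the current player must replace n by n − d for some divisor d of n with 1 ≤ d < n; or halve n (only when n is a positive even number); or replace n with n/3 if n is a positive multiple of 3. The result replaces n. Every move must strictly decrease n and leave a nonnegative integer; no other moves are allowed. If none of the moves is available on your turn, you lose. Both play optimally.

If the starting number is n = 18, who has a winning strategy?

Work bottom-up. With no move the player to move loses. Otherwise the position is W if at least one move leads to an L position for the opponent, and L if every move leads to a W.
n=0: no move → L
n=1: no move → L
n=2: →1(L), so W
n=3: →1(L), so W
n=4: →2(W), 3(W) — all W, so L
n=5: →4(L), so W
n=6: →4(L), so W
n=7: →6(W) only, which is W, so L
n=8: →4(L), so W
n=9: →3(W), 6(W), 8(W) — all W, so L
n=10: →9(L), so W
n=11: →10(W) only, which is W, so L
n=12: →4(L), so W
n=13: →12(W) only, which is W, so L
n=14: →7(L), so W
n=15: →5(W), 10(W), 12(W), 14(W) — all W, so L
n=16: →15(L), so W
n=17: →16(W) only, which is W, so L
n=18: →9(L), so W
From 18 Maya can move to 9, reaching an L position.

Maya wins.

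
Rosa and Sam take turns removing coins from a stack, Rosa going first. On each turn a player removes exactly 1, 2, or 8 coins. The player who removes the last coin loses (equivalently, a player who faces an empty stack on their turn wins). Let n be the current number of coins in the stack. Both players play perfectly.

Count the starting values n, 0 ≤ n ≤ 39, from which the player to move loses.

13

Work bottom-up. With no move the player to move wins. Otherwise the position is W if at least one move leads to an L position for the opponent, and L if every move leads to a W.
n=0: no move; the opponent has just taken the last coin and therefore loses → W
n=1: →0(W) only, which is W, so L
n=2: →1(L), so W
n=3: →1(L), so W
n=4: →3(W), 2(W) — all W, so L
n=5: →4(L), so W
n=6: →4(L), so W
n=7: →6(W), 5(W) — all W, so L
n=8: →7(L), so W
n=9: →7(L), so W
n=10: →9(W), 8(W), 2(W) — all W, so L
n=11: →10(L), so W
n=12: →10(L), so W
n=13: →12(W), 11(W), 5(W) — all W, so L
n=14: →13(L), so W
n=15: →13(L), so W
n=16: →15(W), 14(W), 8(W) — all W, so L
n=17: →16(L), so W
n=18: →16(L), so W
n=19: →18(W), 17(W), 11(W) — all W, so L
n=20: →19(L), so W
n=21: →19(L), so W
n=22: →21(W), 20(W), 14(W) — all W, so L
n=23: →22(L), so W
n=24: →22(L), so W
n=25: →24(W), 23(W), 17(W) — all W, so L
n=26: →25(L), so W
n=27: →25(L), so W
n=28: →27(W), 26(W), 20(W) — all W, so L
n=29: →28(L), so W
n=30: →28(L), so W
n=31: →30(W), 29(W), 23(W) — all W, so L
n=32: →31(L), so W
n=33: →31(L), so W
n=34: →33(W), 32(W), 26(W) — all W, so L
n=35: →34(L), so W
n=36: →34(L), so W
n=37: →36(W), 35(W), 29(W) — all W, so L
n=38: →37(L), so W
n=39: →37(L), so W
L entries with 0 ≤ n ≤ 39: n = 1, 4, 7, 10, 13, 16, 19, 22, 25, 28, 31, 34, 37; that makes 13.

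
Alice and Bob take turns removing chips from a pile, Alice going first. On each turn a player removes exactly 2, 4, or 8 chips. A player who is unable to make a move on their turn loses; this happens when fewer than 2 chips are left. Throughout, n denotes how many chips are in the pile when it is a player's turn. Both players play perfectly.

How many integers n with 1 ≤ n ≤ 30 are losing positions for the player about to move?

10

Build the W/L table. Terminal = L. A non-terminal position is W if it has a move to some L; otherwise it is L.
n=0: no move → L
n=1: no move → L
n=2: →0(L), so W
n=3: →1(L), so W
n=4: →0(L), so W
n=5: →1(L), so W
n=6: →4(W), 2(W) — all W, so L
n=7: →5(W), 3(W) — all W, so L
n=8: →6(L), so W
n=9: →7(L), so W
n=10: →6(L), so W
n=11: →7(L), so W
n=12: →10(W), 8(W), 4(W) — all W, so L
n=13: →11(W), 9(W), 5(W) — all W, so L
n=14: →12(L), so W
n=15: →13(L), so W
n=16: →12(L), so W
n=17: →13(L), so W
n=18: →16(W), 14(W), 10(W) — all W, so L
n=19: →17(W), 15(W), 11(W) — all W, so L
n=20: →18(L), so W
n=21: →19(L), so W
n=22: →18(L), so W
n=23: →19(L), so W
n=24: →22(W), 20(W), 16(W) — all W, so L
n=25: →23(W), 21(W), 17(W) — all W, so L
n=26: →24(L), so W
n=27: →25(L), so W
n=28: →24(L), so W
n=29: →25(L), so W
n=30: →28(W), 26(W), 22(W) — all W, so L
L entries with 1 ≤ n ≤ 30 (n=0 is outside the asked range and is not counted): n = 1, 6, 7, 12, 13, 18, 19, 24, 25, 30; that makes 10.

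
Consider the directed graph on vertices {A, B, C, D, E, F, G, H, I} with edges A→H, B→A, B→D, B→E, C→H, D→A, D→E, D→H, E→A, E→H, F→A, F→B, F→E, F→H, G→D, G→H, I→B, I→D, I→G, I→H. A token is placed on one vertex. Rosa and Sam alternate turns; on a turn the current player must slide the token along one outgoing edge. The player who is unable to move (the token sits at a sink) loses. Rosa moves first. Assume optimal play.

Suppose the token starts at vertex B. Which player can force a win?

Work bottom-up. With no move the player to move loses. Otherwise the position is W if at least one move leads to an L position for the opponent, and L if every move leads to a W.
Every edge goes from a vertex to one that appears earlier in the order H, A, C, E, D, B, F, G, I, so processing vertices in that order labels each vertex after all of its successors.
H: no outgoing edge → L
A: reaches L-position H → W
C: reaches L-position H → W
E: reaches L-position H → W
D: reaches L-position H → W
B: only reaches D(W), E(W), A(W), all W → L
F: reaches L-position B → W
G: reaches L-position H → W
I: reaches L-position B → W
The starting position B is L: whatever Rosa does, the opponent receives a W position.

Sam wins.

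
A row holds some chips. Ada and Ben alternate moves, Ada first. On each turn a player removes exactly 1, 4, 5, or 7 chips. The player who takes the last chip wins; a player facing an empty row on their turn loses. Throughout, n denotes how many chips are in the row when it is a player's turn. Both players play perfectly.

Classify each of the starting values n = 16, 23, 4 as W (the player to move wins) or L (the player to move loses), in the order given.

Classify positions by backward induction: terminal positions (no move available) are L. From any other position, the mover wins iff some move reaches an L.
n=0: no move → L
n=1: W (go to 0, an L position)
n=2: L (sole option 1(W) is W)
n=3: W (go to 2, an L position)
n=4: W (go to 0, an L position)
n=5: W (go to 0, an L position)
n=6: W (go to 2, an L position)
n=7: W (go to 2, an L position)
n=8: L (options 7(W), 4(W), 3(W), 1(W) are all W)
n=9: W (go to 8, an L position)
n=10: L (options 9(W), 6(W), 5(W), 3(W) are all W)
n=11: W (go to 10, an L position)
n=12: W (go to 8, an L position)
n=13: W (go to 8, an L position)
n=14: W (go to 10, an L position)
n=15: W (go to 10, an L position)
n=16: L (options 15(W), 12(W), 11(W), 9(W) are all W)
n=17: W (go to 16, an L position)
n=18: L (options 17(W), 14(W), 13(W), 11(W) are all W)
n=19: W (go to 18, an L position)
n=20: W (go to 16, an L position)
n=21: W (go to 16, an L position)
n=22: W (go to 18, an L position)
n=23: W (go to 18, an L position)

16: L, 23: W, 4: W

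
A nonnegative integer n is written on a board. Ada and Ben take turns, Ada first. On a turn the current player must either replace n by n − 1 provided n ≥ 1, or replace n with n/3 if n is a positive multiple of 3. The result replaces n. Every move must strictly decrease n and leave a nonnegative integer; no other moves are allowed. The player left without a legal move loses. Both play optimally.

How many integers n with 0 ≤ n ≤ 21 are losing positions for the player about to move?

Classify positions by backward induction: terminal positions (no move available) are L. From any other position, the mover wins iff some move reaches an L.
n=0: no move → L
n=1: can move to 0, which is L ⇒ W
n=2: the only move is to 1(W), a W ⇒ L
n=3: can move to 2, which is L ⇒ W
n=4: the only move is to 3(W), a W ⇒ L
n=5: can move to 4, which is L ⇒ W
n=6: can move to 2, which is L ⇒ W
n=7: the only move is to 6(W), a W ⇒ L
n=8: can move to 7, which is L ⇒ W
n=9: moves to 3(W), 8(W); every one is W ⇒ L
n=10: can move to 9, which is L ⇒ W
n=11: the only move is to 10(W), a W ⇒ L
n=12: can move to 4, which is L ⇒ W
n=13: the only move is to 12(W), a W ⇒ L
n=14: can move to 13, which is L ⇒ W
n=15: moves to 5(W), 14(W); every one is W ⇒ L
n=16: can move to 15, which is L ⇒ W
n=17: the only move is to 16(W), a W ⇒ L
n=18: can move to 17, which is L ⇒ W
n=19: the only move is to 18(W), a W ⇒ L
n=20: can move to 19, which is L ⇒ W
n=21: can move to 7, which is L ⇒ W
L entries with 0 ≤ n ≤ 21: n = 0, 2, 4, 7, 9, 11, 13, 15, 17, 19; that makes 10.

10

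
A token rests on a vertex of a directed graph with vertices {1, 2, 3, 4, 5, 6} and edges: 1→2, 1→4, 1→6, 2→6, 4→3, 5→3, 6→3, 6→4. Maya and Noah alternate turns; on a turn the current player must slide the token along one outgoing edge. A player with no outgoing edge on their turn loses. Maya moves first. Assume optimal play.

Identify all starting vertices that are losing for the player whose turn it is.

2, 3

Build the W/L table. Terminal = L. A non-terminal position is W if it has a move to some L; otherwise it is L.
Every edge goes from a vertex to one that appears earlier in the order 3, 4, 6, 2, 1, 5, so processing vertices in that order labels each vertex after all of its successors.
3: no outgoing edge → L
4: can move to 3, which is L ⇒ W
6: can move to 3, which is L ⇒ W
2: the only move is to 6(W), a W ⇒ L
1: can move to 2, which is L ⇒ W
5: can move to 3, which is L ⇒ W
Reading off the rows marked L gives the requested list; there are 2 such vertices.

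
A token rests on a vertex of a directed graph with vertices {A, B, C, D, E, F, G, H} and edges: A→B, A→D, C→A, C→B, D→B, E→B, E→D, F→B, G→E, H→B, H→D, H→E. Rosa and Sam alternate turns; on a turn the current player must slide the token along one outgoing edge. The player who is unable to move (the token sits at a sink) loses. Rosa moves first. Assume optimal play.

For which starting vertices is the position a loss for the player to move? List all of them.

Positions with no move are L. A position that does have a move is losing for the player to move precisely when every available move leads to a winning position for the opponent. Fill in the labels:
Every edge goes from a vertex to one that appears earlier in the order B, D, E, F, G, H, A, C, so processing vertices in that order labels each vertex after all of its successors.
B: no outgoing edge → L
D: reaches L-position B → W
E: reaches L-position B → W
F: reaches L-position B → W
G: only reaches E(W), which is W → L
H: reaches L-position B → W
A: reaches L-position B → W
C: reaches L-position B → W
The losing starting vertices are exactly the entries labelled L in this table (2 of them).

B, G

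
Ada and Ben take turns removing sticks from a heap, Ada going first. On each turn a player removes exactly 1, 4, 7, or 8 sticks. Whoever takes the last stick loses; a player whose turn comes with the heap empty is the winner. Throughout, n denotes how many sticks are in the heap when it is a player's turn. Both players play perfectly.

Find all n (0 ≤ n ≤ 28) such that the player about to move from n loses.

1, 3, 6, 12, 15, 17, 26, 28

Positions with no move are W. A position that does have a move is losing for the player to move precisely when every available move leads to a winning position for the opponent. Fill in the labels:
n=0: no move; the opponent has just taken the last stick and therefore loses → W
n=1: the only move is to 0(W), a W ⇒ L
n=2: can move to 1, which is L ⇒ W
n=3: the only move is to 2(W), a W ⇒ L
n=4: can move to 3, which is L ⇒ W
n=5: can move to 1, which is L ⇒ W
n=6: moves to 5(W), 2(W); every one is W ⇒ L
n=7: can move to 6, which is L ⇒ W
n=8: can move to 1, which is L ⇒ W
n=9: can move to 1, which is L ⇒ W
n=10: can move to 6, which is L ⇒ W
n=11: can move to 3, which is L ⇒ W
n=12: moves to 11(W), 8(W), 5(W), 4(W); every one is W ⇒ L
n=13: can move to 12, which is L ⇒ W
n=14: can move to 6, which is L ⇒ W
n=15: moves to 14(W), 11(W), 8(W), 7(W); every one is W ⇒ L
n=16: can move to 15, which is L ⇒ W
n=17: moves to 16(W), 13(W), 10(W), 9(W); every one is W ⇒ L
n=18: can move to 17, which is L ⇒ W
n=19: can move to 15, which is L ⇒ W
n=20: can move to 12, which is L ⇒ W
n=21: can move to 17, which is L ⇒ W
n=22: can move to 15, which is L ⇒ W
n=23: can move to 15, which is L ⇒ W
n=24: can move to 17, which is L ⇒ W
n=25: can move to 17, which is L ⇒ W
n=26: moves to 25(W), 22(W), 19(W), 18(W); every one is W ⇒ L
n=27: can move to 26, which is L ⇒ W
n=28: moves to 27(W), 24(W), 21(W), 20(W); every one is W ⇒ L
Reading off the rows marked L gives the requested list; there are 8 such values of n.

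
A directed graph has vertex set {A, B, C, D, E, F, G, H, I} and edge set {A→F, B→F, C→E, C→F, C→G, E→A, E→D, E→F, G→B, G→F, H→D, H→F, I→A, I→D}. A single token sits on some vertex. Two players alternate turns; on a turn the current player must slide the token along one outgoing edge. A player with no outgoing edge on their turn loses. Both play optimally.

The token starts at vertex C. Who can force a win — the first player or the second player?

The first player wins.

Label each position W (a win for the player to move) or L (a loss). A position with no legal move is L; any other position is W exactly when some move reaches an L, and L when every move reaches a W.
Every edge goes from a vertex to one that appears earlier in the order F, D, H, A, E, I, B, G, C, so processing vertices in that order labels each vertex after all of its successors.
F: no outgoing edge → L
D: no outgoing edge → L
H: W (go to D, an L position)
A: W (go to F, an L position)
E: W (go to D, an L position)
I: W (go to D, an L position)
B: W (go to F, an L position)
G: W (go to F, an L position)
C: W (go to F, an L position)
The starting position C is W: the player to move should move to F, handing over an L position.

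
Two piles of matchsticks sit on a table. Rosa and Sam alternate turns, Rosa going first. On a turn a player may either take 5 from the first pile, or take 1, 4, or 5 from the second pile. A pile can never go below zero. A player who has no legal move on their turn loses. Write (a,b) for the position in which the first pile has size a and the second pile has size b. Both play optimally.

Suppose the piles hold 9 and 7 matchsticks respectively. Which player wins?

Label each position W (a win for the player to move) or L (a loss). A position with no legal move is L; any other position is W exactly when some move reaches an L, and L when every move reaches a W.
No move ever increases a pile, so every position that can arise here has a ≤ 9 and b ≤ 7; it is enough to label the cells with 0 ≤ a ≤ 9 and 0 ≤ b ≤ 7.
Every move lowers a or b (never raises either), so fill the grid row by row in increasing a, and left to right within a row: each cell's successors are then already labelled.
      b=0  b=1  b=2  b=3  b=4  b=5  b=6  b=7
a=0:    L    W    L    W    W    W    W    W
a=1:    L    W    L    W    W    W    W    W
a=2:    L    W    L    W    W    W    W    W
a=3:    L    W    L    W    W    W    W    W
a=4:    L    W    L    W    W    W    W    W
a=5:    W    L    W    L    W    W    W    W
a=6:    W    L    W    L    W    W    W    W
a=7:    W    L    W    L    W    W    W    W
a=8:    W    L    W    L    W    W    W    W
a=9:    W    L    W    L    W    W    W    W
Cells with no legal move (terminal, hence L): (0,0), (1,0), (2,0), (3,0), (4,0).
The remaining L cells, each justified by listing all of its moves:
(0,2): L (sole option (0,1)(W) is W)
(1,2): L (sole option (1,1)(W) is W)
(2,2): L (sole option (2,1)(W) is W)
(3,2): L (sole option (3,1)(W) is W)
(4,2): L (sole option (4,1)(W) is W)
(5,1): L (options (0,1)(W), (5,0)(W) are all W)
(5,3): L (options (0,3)(W), (5,2)(W) are all W)
(6,1): L (options (1,1)(W), (6,0)(W) are all W)
(6,3): L (options (1,3)(W), (6,2)(W) are all W)
(7,1): L (options (2,1)(W), (7,0)(W) are all W)
(7,3): L (options (2,3)(W), (7,2)(W) are all W)
(8,1): L (options (3,1)(W), (8,0)(W) are all W)
(8,3): L (options (3,3)(W), (8,2)(W) are all W)
(9,1): L (options (4,1)(W), (9,0)(W) are all W)
(9,3): L (options (4,3)(W), (9,2)(W) are all W)
Every other cell has at least one move into one of the L cells above, so it is W.
The starting position (9,7) is W: Rosa should move to (9,3), handing over an L position.

Rosa wins.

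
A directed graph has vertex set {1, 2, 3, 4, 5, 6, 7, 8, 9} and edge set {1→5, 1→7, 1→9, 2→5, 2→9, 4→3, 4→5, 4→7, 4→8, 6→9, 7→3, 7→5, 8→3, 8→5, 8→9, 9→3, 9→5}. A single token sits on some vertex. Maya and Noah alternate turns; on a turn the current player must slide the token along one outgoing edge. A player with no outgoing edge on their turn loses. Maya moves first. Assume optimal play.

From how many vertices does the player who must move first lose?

3

Positions with no move are L. A position that does have a move is losing for the player to move precisely when every available move leads to a winning position for the opponent. Fill in the labels:
Every edge goes from a vertex to one that appears earlier in the order 5, 3, 7, 9, 8, 1, 6, 4, 2, so processing vertices in that order labels each vertex after all of its successors.
5: no outgoing edge → L
3: no outgoing edge → L
7: reaches L-position 3 → W
9: reaches L-position 3 → W
8: reaches L-position 3 → W
1: reaches L-position 5 → W
6: only reaches 9(W), which is W → L
4: reaches L-position 3 → W
2: reaches L-position 5 → W
The L vertices are 3, 5, 6; that is 3 in all.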